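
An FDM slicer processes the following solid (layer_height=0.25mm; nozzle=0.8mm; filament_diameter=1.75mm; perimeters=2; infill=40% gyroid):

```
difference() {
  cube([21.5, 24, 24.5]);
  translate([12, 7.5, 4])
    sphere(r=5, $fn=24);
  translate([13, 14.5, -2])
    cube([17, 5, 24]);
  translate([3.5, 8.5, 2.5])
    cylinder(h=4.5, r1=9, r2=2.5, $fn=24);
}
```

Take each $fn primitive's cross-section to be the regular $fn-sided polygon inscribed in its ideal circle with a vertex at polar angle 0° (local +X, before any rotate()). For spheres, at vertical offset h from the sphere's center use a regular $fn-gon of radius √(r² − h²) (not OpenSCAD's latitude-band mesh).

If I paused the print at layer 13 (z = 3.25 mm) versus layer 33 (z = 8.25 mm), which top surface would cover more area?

layer 33 (z = 8.25 mm)

Layer 13 (z = 3.25): the cube is present — its section is the full 21.5×24 rectangle (area 516.00 mm²); the sphere at (12, 7.5): section is a regular 24-gon, circumradius = √(r²−h²) = √(5²−0.75²) = 4.943 (area = (24/2)·4.943²·sin(360°/24) = 75.90 mm²); the cube at (13, 14.5) (footprint 17×5) is included at this height (area 85.00 mm²); the cone at (3.5, 8.5) (r1=9→r2=2.5) has section circumradius 7.917 here — a regular 24-gon (area = (24/2)·7.917²·sin(360°/24) = 194.65 mm²); After the difference (first − rest): starting from the 21.5×24 cube (516.00 mm²), the r=5 sphere at (12, 7.5) lies wholly inside it (removes its full 75.90 mm² and its 30.97 mm outline becomes a hole wall); the 17×5 cube at (13, 14.5) partially overlaps it — only the 42.50 mm² overlap (of its 85.00 mm²) is removed, clipping the outline; the cone at (3.5, 8.5) partially overlaps it — only the 123.97 mm² overlap (of its 194.65 mm²) is removed, clipping the outline — area = 273.63 mm². So its area = 273.63 mm². Layer 33 (z = 8.25): the cube (footprint 21.5×24) is included at this height (area 516.00 mm²); the sphere at (12, 7.5): section is a regular 24-gon, circumradius = √(r²−h²) = √(5²−4.25²) = 2.634 (area = (24/2)·2.634²·sin(360°/24) = 21.55 mm²); the cube at (13, 14.5) is present — its section is the full 17×5 rectangle (area 85.00 mm²); the cone at (3.5, 8.5) is not intersected at this z (z outside [2.5, 7]); Taking the first minus the rest: starting from the 21.5×24 cube (516.00 mm²), the r=5 sphere at (12, 7.5) lies wholly inside it (removes its full 21.55 mm² and its 16.50 mm outline becomes a hole wall); the 17×5 cube at (13, 14.5) partially overlaps it — only the 42.50 mm² overlap (of its 85.00 mm²) is removed, clipping the outline — area = 451.95 mm². So its area = 451.95 mm². Layer 33 is larger (451.95 vs 273.63 mm²).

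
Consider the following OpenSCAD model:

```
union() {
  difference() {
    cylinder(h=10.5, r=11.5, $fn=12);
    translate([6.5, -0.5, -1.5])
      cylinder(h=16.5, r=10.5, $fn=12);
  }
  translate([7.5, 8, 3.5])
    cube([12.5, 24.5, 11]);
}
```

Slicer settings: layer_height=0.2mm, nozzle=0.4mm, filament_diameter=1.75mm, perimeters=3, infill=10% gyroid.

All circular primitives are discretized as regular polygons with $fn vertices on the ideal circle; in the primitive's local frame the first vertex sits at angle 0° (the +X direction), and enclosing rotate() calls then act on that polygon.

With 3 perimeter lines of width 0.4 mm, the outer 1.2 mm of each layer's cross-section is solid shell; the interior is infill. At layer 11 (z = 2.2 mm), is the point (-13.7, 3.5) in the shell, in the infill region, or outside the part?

outside

At z = 2.2 mm: the cylinder: section is a regular 12-gon, circumradius r=11.5; the r=10.5 cylinder at (6.5, -0.5) gives a regular 12-gon of circumradius 10.5 (constant along its height); Taking the first minus the rest: starting from the r=11.5 cylinder, the r=10.5 cylinder at (6.5, -0.5) partially overlaps it — only the 224.09 mm² overlap (of its 330.75 mm²) is removed, clipping the outline — 1 connected region; the cube at (7.5, 8) is not intersected at this z (z outside [3.5, 14.5]); Merging all regions: only the result so far is present, so the union is just that shape — 1 connected region. Overall, the cross-section is a single solid region. The nearest boundary edge runs (-11.50, 0.00)→(-9.96, 5.75); distance from the point to it = 3.03 mm. The point is not inside any of the regions above, so it lies outside the cross-section (3.03 mm from the nearest boundary).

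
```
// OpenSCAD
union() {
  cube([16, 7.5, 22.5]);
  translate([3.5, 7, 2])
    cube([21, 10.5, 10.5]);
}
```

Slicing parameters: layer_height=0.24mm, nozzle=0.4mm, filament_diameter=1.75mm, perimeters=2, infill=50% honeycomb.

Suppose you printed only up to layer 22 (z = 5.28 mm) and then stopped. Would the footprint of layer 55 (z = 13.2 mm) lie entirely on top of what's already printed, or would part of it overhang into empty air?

Compare the two slices. At z = 5.28: the 16×7.5 cube contributes its full rectangle (area 120.00 mm²); the 21×10.5 cube at (3.5, 7) contributes its full rectangle (area 220.50 mm²); Merging all regions: the regions partially overlap — summed areas 340.50 mm² minus the doubly-counted overlap 6.25 mm² gives 334.25 mm² — area = 334.25 mm². At z = 13.2: the 16×7.5 cube contributes its full rectangle (area 120.00 mm²); the cube at (3.5, 7) is not intersected at this z (z outside [2, 12.5]); Taking the union: only the 16×7.5 cube is present, so the union is just that shape — area = 120.00 mm². Checking containment: the cross-section at z = 13.2 is a subset of the cross-section at z = 5.28.

entirely on top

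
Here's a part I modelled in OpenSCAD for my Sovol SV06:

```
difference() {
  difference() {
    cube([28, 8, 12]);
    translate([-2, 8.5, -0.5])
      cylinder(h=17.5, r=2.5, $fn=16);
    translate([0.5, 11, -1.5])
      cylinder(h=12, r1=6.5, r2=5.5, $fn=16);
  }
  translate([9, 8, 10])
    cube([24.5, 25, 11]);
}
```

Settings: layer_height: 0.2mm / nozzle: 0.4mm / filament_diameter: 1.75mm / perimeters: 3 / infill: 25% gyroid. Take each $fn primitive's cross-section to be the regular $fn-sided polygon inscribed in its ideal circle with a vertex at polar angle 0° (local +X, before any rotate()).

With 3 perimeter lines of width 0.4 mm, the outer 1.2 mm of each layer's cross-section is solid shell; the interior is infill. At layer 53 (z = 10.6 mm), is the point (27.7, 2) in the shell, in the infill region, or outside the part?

At z = 10.6 mm: the cube is present — its section is the full 28×8 rectangle; the r=2.5 cylinder at (-2, 8.5) contributes a regular 16-gon of circumradius 2.5; the cone at (0.5, 11) does not reach this height (z outside [-1.5, 10.5]); Subtracting the remaining from the first: starting from the 28×8 cube, the r=2.5 cylinder at (-2, 8.5) partially overlaps it — only the 0.23 mm² overlap (of its 19.13 mm²) is removed, clipping the outline — 1 connected region; the cube at (9, 8) (footprint 24.5×25) is included at this height; Taking the first minus the rest: starting from that combined region, the 24.5×25 cube at (9, 8) misses the remaining region (no effect) — 1 connected region. Overall, the cross-section is a single solid region. The nearest boundary edge runs (28.00, 8.00)→(28.00, 0.00); distance from the point to it = 0.30 mm. The point is inside the cross-section, 0.30 mm from the nearest boundary — within the 1.2 mm shell band (3 × 0.4).

shell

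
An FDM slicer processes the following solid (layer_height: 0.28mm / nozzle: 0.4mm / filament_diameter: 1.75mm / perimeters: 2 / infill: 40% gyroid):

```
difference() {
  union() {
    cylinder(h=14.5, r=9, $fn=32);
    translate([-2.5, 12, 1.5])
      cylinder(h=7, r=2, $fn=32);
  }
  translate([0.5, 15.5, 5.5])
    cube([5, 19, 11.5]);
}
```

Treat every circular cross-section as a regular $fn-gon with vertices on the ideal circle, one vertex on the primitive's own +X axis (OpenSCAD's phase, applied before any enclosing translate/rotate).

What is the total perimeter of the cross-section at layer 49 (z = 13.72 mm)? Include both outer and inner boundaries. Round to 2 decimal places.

At z = 13.72 mm: the r=9 cylinder contributes a regular 32-gon of circumradius 9 (perimeter = 2·32·9.000·sin(180°/32) = 56.46 mm); the cylinder at (-2.5, 12) does not reach this height (z outside [1.5, 8.5]); Merging all regions: only the r=9 cylinder is present, so the union is just that shape — boundary = 56.46 mm; the 5×19 cube at (0.5, 15.5) contributes its full rectangle (perimeter 48.00 mm); After the difference (first − rest): starting from that combined region, the 5×19 cube at (0.5, 15.5) misses the remaining region (no effect) — boundary = 56.46 mm. Overall, the cross-section is a single solid region. Total boundary length (outer) = 56.46 mm.

56.46 mm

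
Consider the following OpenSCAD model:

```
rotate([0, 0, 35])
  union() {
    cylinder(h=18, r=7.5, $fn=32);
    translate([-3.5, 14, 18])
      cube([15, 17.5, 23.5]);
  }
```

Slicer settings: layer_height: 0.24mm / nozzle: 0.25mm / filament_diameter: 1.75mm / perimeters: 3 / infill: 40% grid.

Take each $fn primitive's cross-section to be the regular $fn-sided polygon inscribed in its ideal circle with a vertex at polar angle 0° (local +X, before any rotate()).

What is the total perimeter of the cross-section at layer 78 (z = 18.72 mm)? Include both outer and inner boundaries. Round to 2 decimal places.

At z = 18.72 mm: the cylinder does not reach this height (z outside [0, 18]); the cube at (-3.5, 14) (footprint 15×17.5) is included at this height (perimeter 65.00 mm); Merging all regions: only the 15×17.5 cube at (-3.5, 14) is present, so the union is just that shape — boundary = 65.00 mm; (whole slice rotated 35° about Z — lengths, areas and connectivity unchanged). Overall, the cross-section is a single solid region. Total boundary length (outer) = 65.00 mm.

65.00 mm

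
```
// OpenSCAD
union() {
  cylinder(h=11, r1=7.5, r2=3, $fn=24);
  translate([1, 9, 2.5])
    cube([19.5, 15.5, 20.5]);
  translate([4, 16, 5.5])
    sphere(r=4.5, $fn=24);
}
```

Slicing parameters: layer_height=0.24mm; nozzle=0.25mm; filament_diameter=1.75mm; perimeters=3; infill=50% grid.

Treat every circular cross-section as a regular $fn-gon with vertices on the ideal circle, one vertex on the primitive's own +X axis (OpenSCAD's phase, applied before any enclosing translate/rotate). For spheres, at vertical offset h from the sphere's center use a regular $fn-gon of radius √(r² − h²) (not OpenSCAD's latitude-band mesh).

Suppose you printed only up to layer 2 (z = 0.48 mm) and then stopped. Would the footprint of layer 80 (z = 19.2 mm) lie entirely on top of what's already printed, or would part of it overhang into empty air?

Compare the two slices. At z = 0.48: the cone contributes a regular 24-gon of circumradius 7.304 (interpolated between r1=7.5 and r2=3 at t=0.044) (area = (24/2)·7.304²·sin(360°/24) = 165.67 mm²); the cube at (1, 9) is absent (z outside [2.5, 23]); the sphere at (4, 16) is absent (|z−center|=5.020 > r=4.5); Taking the union: only the cone is present, so the union is just that shape — area = 165.67 mm². At z = 19.2: the cone is not intersected at this z (z outside [0, 11]); the cube at (1, 9) (footprint 19.5×15.5) is included at this height (area 302.25 mm²); the sphere at (4, 16) is not intersected at this z (|z−center|=13.700 > r=4.5); Merging all regions: only the 19.5×15.5 cube at (1, 9) is present, so the union is just that shape — area = 302.25 mm². Checking containment: at z = 19.2 the cross-section extends beyond the z = 0.48 cross-section by about 302.25 mm².

part overhangs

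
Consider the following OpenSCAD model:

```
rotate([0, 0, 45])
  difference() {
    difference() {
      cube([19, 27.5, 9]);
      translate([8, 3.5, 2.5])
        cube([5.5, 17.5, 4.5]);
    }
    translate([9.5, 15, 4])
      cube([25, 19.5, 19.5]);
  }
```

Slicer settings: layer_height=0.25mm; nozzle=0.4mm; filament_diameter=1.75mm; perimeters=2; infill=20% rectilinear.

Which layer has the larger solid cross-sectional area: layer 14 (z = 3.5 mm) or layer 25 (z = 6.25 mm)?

Layer 14 (z = 3.5): the 19×27.5 cube contributes its full rectangle (area 522.50 mm²); the 5.5×17.5 cube at (8, 3.5) contributes its full rectangle (area 96.25 mm²); Taking the first minus the rest: starting from the 19×27.5 cube (522.50 mm²), the 5.5×17.5 cube at (8, 3.5) lies wholly inside it (removes its full 96.25 mm² and its 46.00 mm outline becomes a hole wall) — area = 426.25 mm²; the cube at (9.5, 15) is absent (z outside [4, 23.5]); Taking the first minus the rest: none of the subtracted shapes is present at this height, so that combined region is unchanged — area = 426.25 mm²; (whole slice rotated 45° about Z — lengths, areas and connectivity unchanged). So its area = 426.25 mm². Layer 25 (z = 6.25): the cube is present — its section is the full 19×27.5 rectangle (area 522.50 mm²); the 5.5×17.5 cube at (8, 3.5) contributes its full rectangle (area 96.25 mm²); Subtracting the remaining from the first: starting from the 19×27.5 cube (522.50 mm²), the 5.5×17.5 cube at (8, 3.5) lies wholly inside it (removes its full 96.25 mm² and its 46.00 mm outline becomes a hole wall) — area = 426.25 mm²; the 25×19.5 cube at (9.5, 15) contributes its full rectangle (area 487.50 mm²); Taking the first minus the rest: starting from the result so far (426.25 mm²), the 25×19.5 cube at (9.5, 15) partially overlaps it — only the 94.75 mm² overlap (of its 487.50 mm²) is removed, clipping the outline — area = 331.50 mm²; (whole slice rotated 45° about Z — lengths, areas and connectivity unchanged). So its area = 331.50 mm². Layer 14 is larger (426.25 vs 331.50 mm²).

layer 14 (z = 3.5 mm)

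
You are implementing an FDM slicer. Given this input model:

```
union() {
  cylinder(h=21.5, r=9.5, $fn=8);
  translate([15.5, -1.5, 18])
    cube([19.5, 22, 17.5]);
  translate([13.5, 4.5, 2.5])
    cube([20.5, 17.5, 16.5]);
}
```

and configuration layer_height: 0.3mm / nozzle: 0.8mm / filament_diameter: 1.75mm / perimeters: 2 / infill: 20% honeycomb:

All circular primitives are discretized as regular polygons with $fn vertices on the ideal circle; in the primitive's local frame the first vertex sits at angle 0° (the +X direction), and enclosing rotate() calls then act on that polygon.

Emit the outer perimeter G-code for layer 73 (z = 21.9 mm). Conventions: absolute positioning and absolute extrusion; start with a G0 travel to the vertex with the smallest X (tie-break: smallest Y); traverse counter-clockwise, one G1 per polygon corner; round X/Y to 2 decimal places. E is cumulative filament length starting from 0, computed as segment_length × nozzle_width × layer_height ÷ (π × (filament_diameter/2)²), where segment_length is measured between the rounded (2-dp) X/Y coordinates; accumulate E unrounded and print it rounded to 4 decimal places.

At z = 21.9 mm: the cylinder is not intersected at this z (z outside [0, 21.5]); the cube at (15.5, -1.5) (footprint 19.5×22) is included at this height; the cube at (13.5, 4.5) is absent (z outside [2.5, 19]); Combining (union): only the 19.5×22 cube at (15.5, -1.5) is present, so the union is just that shape — 1 connected region. The outline is a single polygon with 4 vertices. Extrusion per mm of travel: 0.8 × 0.3 / (π × 0.875²) = 0.099780. Accumulating E over each segment gives final E = 8.2818.

G0 X15.50 Y-1.50 Z21.90
G1 X35.00 Y-1.50 E1.9457
G1 X35.00 Y20.50 E4.1409
G1 X15.50 Y20.50 E6.0866
G1 X15.50 Y-1.50 E8.2818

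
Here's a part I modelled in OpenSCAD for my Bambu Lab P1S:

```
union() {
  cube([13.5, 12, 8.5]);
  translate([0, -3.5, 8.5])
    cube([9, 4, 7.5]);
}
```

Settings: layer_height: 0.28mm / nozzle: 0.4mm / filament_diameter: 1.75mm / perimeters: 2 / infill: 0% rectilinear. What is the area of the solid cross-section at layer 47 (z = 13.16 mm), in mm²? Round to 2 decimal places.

At z = 13.16 mm: the cube is absent (z outside [0, 8.5]); the cube at (0, -3.5) is present — its section is the full 9×4 rectangle (area 36.00 mm²); Merging all regions: only the 9×4 cube at (0, -3.5) is present, so the union is just that shape — area = 36.00 mm². Overall, the cross-section is a single solid region. Net area = 36.00 mm².

36.00 mm²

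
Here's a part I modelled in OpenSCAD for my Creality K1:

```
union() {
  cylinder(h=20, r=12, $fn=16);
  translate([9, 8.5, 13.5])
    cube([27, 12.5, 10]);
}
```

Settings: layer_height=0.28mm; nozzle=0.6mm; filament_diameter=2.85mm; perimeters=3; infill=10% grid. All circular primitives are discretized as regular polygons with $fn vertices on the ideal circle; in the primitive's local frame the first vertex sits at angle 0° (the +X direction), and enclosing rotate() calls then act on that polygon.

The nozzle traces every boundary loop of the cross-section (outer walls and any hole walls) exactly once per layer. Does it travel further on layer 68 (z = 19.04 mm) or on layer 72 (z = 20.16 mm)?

Layer 68 (z = 19.04): the cylinder: section is a regular 16-gon, circumradius r=12 (perimeter = 2·16·12.000·sin(180°/16) = 74.91 mm); the cube at (9, 8.5) (footprint 27×12.5) is included at this height (perimeter 79.00 mm); Taking the union: the 2 present regions are separate (no shared area or edge), so areas and boundary lengths simply add and each stays a separate island — boundary = 153.91 mm. So its perimeter = 153.91 mm. Layer 72 (z = 20.16): the cylinder does not reach this height (z outside [0, 20]); the cube at (9, 8.5) (footprint 27×12.5) is included at this height (perimeter 79.00 mm); Combining (union): only the 27×12.5 cube at (9, 8.5) is present, so the union is just that shape — boundary = 79.00 mm. So its perimeter = 79.00 mm. Layer 68 is larger (153.91 vs 79.00 mm).

layer 68 (z = 19.04 mm)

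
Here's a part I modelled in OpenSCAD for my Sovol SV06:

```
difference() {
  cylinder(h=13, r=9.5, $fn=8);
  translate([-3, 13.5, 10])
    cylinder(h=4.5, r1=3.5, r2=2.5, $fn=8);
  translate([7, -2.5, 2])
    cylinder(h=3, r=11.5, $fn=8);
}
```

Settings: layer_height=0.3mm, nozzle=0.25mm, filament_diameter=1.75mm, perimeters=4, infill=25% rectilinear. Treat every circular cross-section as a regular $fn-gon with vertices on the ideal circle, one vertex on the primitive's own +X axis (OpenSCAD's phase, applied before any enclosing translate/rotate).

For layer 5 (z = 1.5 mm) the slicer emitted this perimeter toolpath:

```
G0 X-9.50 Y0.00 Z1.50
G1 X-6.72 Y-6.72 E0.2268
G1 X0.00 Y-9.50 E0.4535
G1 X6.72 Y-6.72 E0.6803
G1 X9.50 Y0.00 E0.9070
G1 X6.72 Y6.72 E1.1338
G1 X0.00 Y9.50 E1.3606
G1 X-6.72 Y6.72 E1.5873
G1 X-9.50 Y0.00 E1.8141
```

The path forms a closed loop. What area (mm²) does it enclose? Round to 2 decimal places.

255.36 mm²

Apply the shoelace formula to the sequence of (X, Y) vertices; enclosed area = 255.36 mm².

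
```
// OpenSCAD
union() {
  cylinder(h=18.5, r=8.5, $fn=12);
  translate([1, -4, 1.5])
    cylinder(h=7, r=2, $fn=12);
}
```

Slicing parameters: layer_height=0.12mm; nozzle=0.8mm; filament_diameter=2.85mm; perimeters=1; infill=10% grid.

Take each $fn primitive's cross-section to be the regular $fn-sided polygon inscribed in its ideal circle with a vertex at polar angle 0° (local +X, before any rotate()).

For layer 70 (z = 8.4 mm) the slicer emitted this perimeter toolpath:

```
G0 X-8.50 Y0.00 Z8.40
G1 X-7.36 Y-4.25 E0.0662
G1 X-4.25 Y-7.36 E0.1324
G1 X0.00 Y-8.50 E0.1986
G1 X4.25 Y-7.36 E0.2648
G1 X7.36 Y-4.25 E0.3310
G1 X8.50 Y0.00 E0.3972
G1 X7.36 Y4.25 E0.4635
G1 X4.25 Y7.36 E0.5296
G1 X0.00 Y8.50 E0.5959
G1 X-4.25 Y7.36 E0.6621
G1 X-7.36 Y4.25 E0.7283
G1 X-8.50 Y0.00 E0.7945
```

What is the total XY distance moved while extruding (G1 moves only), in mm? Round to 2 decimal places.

52.79 mm

Sum the Euclidean lengths of each G1 segment: total = 52.79 mm.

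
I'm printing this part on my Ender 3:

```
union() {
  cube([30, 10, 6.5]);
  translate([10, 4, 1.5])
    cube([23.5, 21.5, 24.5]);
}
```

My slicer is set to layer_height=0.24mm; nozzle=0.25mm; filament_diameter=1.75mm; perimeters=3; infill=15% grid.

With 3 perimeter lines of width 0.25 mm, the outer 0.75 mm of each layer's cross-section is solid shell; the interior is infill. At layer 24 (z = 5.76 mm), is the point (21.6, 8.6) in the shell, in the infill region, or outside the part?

At z = 5.76 mm: the 30×10 cube contributes its full rectangle; the cube at (10, 4) (footprint 23.5×21.5) is included at this height; Combining (union): the regions partially overlap (shared area 120.00 mm²), so overlapping operands fuse into one piece — 1 connected region. Overall, the cross-section is a single solid region. The nearest boundary edge runs (30.00, 0.00)→(0.00, 0.00); distance from the point to it = 8.60 mm. The point is inside the cross-section and 8.60 mm from the nearest boundary — more than the 0.75 mm shell width (3 × 0.25), so it's in the infill interior.

infill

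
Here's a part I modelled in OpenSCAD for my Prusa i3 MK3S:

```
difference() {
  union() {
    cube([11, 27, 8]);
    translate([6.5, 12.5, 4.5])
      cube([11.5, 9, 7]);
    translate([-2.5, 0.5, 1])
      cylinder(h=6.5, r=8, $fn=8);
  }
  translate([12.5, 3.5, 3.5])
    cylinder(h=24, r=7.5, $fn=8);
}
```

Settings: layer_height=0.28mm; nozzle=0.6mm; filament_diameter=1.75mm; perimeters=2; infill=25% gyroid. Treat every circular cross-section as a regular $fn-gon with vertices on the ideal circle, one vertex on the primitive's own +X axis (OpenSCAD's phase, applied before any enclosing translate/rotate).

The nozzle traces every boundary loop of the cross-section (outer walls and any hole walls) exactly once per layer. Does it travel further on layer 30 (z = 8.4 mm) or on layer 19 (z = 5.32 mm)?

layer 19 (z = 5.32 mm)

Layer 30 (z = 8.4): the cube is not intersected at this z (z outside [0, 8]); the 11.5×9 cube at (6.5, 12.5) contributes its full rectangle (perimeter 41.00 mm); the cylinder at (-2.5, 0.5) is not intersected at this z (z outside [1, 7.5]); Merging all regions: only the 11.5×9 cube at (6.5, 12.5) is present, so the union is just that shape — boundary = 41.00 mm; the r=7.5 cylinder at (12.5, 3.5) gives a regular 8-gon of circumradius 7.5 (constant along its height) (perimeter = 2·8·7.500·sin(180°/8) = 45.92 mm); Taking the first minus the rest: starting from the result so far, the r=7.5 cylinder at (12.5, 3.5) misses the remaining region (no effect) — boundary = 41.00 mm. So its perimeter = 41.00 mm. Layer 19 (z = 5.32): the cube (footprint 11×27) is included at this height (perimeter 76.00 mm); the 11.5×9 cube at (6.5, 12.5) contributes its full rectangle (perimeter 41.00 mm); the cylinder at (-2.5, 0.5): section is a regular 8-gon, circumradius r=8 (perimeter = 2·8·8.000·sin(180°/8) = 48.98 mm); Taking the union: the regions partially overlap (shared area 69.75 mm²), so the edge portions inside another operand are dropped and the merged outline is re-measured after clipping — boundary = 116.15 mm; the r=7.5 cylinder at (12.5, 3.5) gives a regular 8-gon of circumradius 7.5 (constant along its height) (perimeter = 2·8·7.500·sin(180°/8) = 45.92 mm); After the difference (first − rest): starting from the result so far, the r=7.5 cylinder at (12.5, 3.5) partially overlaps it — only the 47.45 mm² overlap (of its 159.10 mm²) is removed, clipping the outline — boundary = 114.86 mm. So its perimeter = 114.86 mm. Layer 19 is larger (114.86 vs 41.00 mm).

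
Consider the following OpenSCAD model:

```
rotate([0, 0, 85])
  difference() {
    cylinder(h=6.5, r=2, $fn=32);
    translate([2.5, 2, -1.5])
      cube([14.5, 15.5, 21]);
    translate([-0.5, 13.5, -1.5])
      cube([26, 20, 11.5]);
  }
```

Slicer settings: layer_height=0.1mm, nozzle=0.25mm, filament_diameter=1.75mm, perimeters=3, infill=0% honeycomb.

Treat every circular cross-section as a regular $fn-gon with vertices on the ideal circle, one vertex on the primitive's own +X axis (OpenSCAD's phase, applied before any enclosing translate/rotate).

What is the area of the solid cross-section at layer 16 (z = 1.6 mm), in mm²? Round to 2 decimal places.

12.49 mm²

At z = 1.6 mm: the cylinder: section is a regular 32-gon, circumradius r=2 (area = (32/2)·2.000²·sin(360°/32) = 12.49 mm²); the cube at (2.5, 2) (footprint 14.5×15.5) is included at this height (area 224.75 mm²); the cube at (-0.5, 13.5) is present — its section is the full 26×20 rectangle (area 520.00 mm²); After the difference (first − rest): starting from the r=2 cylinder (12.49 mm²), the 14.5×15.5 cube at (2.5, 2) misses the remaining region (no effect); the 26×20 cube at (-0.5, 13.5) misses the remaining region (no effect) — area = 12.49 mm²; (rotated 85° about Z; rotation is an isometry so areas/perimeters/island counts are preserved). Overall, the cross-section is a single solid region. Net area = 12.49 mm².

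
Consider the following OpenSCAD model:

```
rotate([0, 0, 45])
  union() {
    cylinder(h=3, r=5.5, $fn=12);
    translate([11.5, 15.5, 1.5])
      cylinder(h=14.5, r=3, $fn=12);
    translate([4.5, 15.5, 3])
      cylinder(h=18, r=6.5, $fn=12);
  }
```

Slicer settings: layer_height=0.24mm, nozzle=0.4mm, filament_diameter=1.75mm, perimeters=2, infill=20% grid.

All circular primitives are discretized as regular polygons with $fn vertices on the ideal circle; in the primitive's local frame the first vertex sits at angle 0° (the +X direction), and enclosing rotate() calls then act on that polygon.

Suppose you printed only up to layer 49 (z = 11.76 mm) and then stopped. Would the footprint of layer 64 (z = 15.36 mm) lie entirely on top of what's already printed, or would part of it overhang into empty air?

Compare the two slices. At z = 11.76: the cylinder does not reach this height (z outside [0, 3]); the r=3 cylinder at (11.5, 15.5) contributes a regular 12-gon of circumradius 3 (area = (12/2)·3.000²·sin(360°/12) = 27.00 mm²); the cylinder at (4.5, 15.5): section is a regular 12-gon, circumradius r=6.5 (area = (12/2)·6.500²·sin(360°/12) = 126.75 mm²); Taking the union: the regions partially overlap — summed areas 153.75 mm² minus the doubly-counted overlap 8.51 mm² gives 145.24 mm² — area = 145.24 mm²; (rotated 45° about Z; rotation is an isometry so areas/perimeters/island counts are preserved). At z = 15.36: the cylinder does not reach this height (z outside [0, 3]); the r=3 cylinder at (11.5, 15.5) contributes a regular 12-gon of circumradius 3 (area = (12/2)·3.000²·sin(360°/12) = 27.00 mm²); the cylinder at (4.5, 15.5): section is a regular 12-gon, circumradius r=6.5 (area = (12/2)·6.500²·sin(360°/12) = 126.75 mm²); Merging all regions: the regions partially overlap — summed areas 153.75 mm² minus the doubly-counted overlap 8.51 mm² gives 145.24 mm² — area = 145.24 mm²; (whole slice rotated 45° about Z — lengths, areas and connectivity unchanged). Checking containment: the cross-section at z = 15.36 is a subset of the cross-section at z = 11.76.

entirely on top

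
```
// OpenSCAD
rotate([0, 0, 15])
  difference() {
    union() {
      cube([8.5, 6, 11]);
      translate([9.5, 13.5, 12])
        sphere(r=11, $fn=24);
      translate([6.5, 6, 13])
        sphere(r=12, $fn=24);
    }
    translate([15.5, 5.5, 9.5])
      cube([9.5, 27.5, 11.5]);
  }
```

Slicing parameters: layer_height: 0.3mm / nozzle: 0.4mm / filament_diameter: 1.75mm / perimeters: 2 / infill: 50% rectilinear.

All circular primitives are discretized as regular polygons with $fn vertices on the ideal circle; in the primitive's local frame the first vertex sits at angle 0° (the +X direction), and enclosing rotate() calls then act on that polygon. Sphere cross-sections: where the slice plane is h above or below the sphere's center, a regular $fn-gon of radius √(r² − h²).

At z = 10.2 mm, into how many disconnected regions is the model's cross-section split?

At z = 10.2 mm: the cube is present — its section is the full 8.5×6 rectangle; the r=11 sphere at (9.5, 13.5) slices to a regular 24-gon of circumradius 10.852 (√(r²−h²) with h=1.8 from center); the r=12 sphere at (6.5, 6) contributes a regular 24-gon of circumradius √(12²−2.8²) = 11.669; Taking the union: the regions partially overlap (shared area 267.44 mm²), so overlapping operands fuse into one piece — 1 connected region; the cube at (15.5, 5.5) is present — its section is the full 9.5×27.5 rectangle; Taking the first minus the rest: starting from the result so far, the 9.5×27.5 cube at (15.5, 5.5) partially overlaps it — only the 60.74 mm² overlap (of its 261.25 mm²) is removed, clipping the outline — 1 connected region; (rotated 15° about Z; rotation is an isometry so areas/perimeters/island counts are preserved). The result has 1 disconnected region.

1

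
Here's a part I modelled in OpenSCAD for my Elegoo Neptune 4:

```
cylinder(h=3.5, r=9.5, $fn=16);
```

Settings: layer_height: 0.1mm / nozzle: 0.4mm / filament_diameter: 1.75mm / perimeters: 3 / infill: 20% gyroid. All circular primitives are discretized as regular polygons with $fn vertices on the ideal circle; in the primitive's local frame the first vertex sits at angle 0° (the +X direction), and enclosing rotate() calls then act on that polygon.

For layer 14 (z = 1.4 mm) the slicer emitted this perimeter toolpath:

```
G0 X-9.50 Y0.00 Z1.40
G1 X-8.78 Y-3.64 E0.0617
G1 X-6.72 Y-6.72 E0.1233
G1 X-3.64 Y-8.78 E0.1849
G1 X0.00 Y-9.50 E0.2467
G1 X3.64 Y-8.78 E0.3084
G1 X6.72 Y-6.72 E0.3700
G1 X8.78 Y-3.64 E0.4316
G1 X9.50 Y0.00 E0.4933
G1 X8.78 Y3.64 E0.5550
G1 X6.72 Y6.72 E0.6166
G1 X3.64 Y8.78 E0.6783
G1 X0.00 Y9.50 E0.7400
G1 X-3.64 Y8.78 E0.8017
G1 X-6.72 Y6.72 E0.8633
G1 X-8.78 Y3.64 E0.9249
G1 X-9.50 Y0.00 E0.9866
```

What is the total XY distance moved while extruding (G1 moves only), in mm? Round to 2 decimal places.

59.33 mm

Sum the Euclidean lengths of each G1 segment: total = 59.33 mm.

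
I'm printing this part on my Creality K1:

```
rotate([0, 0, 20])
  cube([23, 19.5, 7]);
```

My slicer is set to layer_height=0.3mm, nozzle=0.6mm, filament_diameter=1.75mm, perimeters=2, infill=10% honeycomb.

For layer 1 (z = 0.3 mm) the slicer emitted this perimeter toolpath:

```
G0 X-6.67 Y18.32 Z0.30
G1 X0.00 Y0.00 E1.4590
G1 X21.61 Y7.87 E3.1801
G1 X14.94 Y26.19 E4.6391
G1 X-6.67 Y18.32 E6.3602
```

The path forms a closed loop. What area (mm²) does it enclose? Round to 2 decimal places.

Apply the shoelace formula to the sequence of (X, Y) vertices; enclosed area = 448.39 mm².

448.39 mm²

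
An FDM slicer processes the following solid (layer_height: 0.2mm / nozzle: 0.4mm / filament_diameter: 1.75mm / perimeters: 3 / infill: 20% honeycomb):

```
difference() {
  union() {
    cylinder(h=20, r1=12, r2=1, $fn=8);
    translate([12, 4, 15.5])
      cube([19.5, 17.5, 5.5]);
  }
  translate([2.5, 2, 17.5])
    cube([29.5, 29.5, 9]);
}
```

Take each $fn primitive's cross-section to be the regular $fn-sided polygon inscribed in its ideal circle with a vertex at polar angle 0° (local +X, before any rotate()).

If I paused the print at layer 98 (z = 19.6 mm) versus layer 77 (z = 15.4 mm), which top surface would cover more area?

Layer 98 (z = 19.6): the cone (r1=12→r2=1) has section circumradius 1.220 here — a regular 8-gon (area = (8/2)·1.220²·sin(360°/8) = 4.21 mm²); the 19.5×17.5 cube at (12, 4) contributes its full rectangle (area 341.25 mm²); Combining (union): the 2 present regions are separate (no shared area or edge), so areas and boundary lengths simply add and each stays a separate island — area = 345.46 mm²; the 29.5×29.5 cube at (2.5, 2) contributes its full rectangle (area 870.25 mm²); Subtracting the remaining from the first: starting from that combined region (345.46 mm²), the 29.5×29.5 cube at (2.5, 2) partially overlaps it — only the 341.25 mm² overlap (of its 870.25 mm²) is removed, clipping the outline — area = 4.21 mm². So its area = 4.21 mm². Layer 77 (z = 15.4): the cone (r1=12→r2=1) has section circumradius 3.530 here — a regular 8-gon (area = (8/2)·3.530²·sin(360°/8) = 35.24 mm²); the cube at (12, 4) does not reach this height (z outside [15.5, 21]); Combining (union): only the cone is present, so the union is just that shape — area = 35.24 mm²; the cube at (2.5, 2) does not reach this height (z outside [17.5, 26.5]); After the difference (first − rest): none of the subtracted shapes is present at this height, so the result so far is unchanged — area = 35.24 mm². So its area = 35.24 mm². Layer 77 is larger (35.24 vs 4.21 mm²).

layer 77 (z = 15.4 mm)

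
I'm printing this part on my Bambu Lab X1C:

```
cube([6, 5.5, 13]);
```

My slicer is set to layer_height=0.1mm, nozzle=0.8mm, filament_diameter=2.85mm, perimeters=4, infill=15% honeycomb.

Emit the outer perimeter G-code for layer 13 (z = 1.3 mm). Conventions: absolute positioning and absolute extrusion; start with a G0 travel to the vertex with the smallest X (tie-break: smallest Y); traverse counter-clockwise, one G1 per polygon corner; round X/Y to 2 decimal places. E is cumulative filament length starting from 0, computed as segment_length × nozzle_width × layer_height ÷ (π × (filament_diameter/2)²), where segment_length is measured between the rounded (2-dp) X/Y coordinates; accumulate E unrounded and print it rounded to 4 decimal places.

At z = 1.3 mm: the 6×5.5 cube contributes its full rectangle. The outline is a single polygon with 4 vertices. Extrusion per mm of travel: 0.8 × 0.1 / (π × 1.425²) = 0.012540. Accumulating E over each segment gives final E = 0.2884.

G0 X0.00 Y0.00 Z1.30
G1 X6.00 Y0.00 E0.0752
G1 X6.00 Y5.50 E0.1442
G1 X0.00 Y5.50 E0.2195
G1 X0.00 Y0.00 E0.2884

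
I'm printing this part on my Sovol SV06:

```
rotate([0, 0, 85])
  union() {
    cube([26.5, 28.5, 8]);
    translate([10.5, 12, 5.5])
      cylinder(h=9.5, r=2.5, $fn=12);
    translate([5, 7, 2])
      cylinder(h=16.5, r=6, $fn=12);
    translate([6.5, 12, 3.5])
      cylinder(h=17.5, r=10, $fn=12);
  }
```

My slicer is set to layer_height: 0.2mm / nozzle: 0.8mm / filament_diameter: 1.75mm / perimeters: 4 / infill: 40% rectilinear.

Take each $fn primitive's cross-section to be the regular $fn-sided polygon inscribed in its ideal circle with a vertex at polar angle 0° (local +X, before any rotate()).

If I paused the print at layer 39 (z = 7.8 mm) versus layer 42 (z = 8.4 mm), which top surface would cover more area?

Layer 39 (z = 7.8): the cube is present — its section is the full 26.5×28.5 rectangle (area 755.25 mm²); the r=2.5 cylinder at (10.5, 12) gives a regular 12-gon of circumradius 2.5 (constant along its height) (area = (12/2)·2.500²·sin(360°/12) = 18.75 mm²); the r=6 cylinder at (5, 7) contributes a regular 12-gon of circumradius 6 (area = (12/2)·6.000²·sin(360°/12) = 108.00 mm²); the r=10 cylinder at (6.5, 12) contributes a regular 12-gon of circumradius 10 (area = (12/2)·10.000²·sin(360°/12) = 300.00 mm²); Combining (union): the regions partially overlap — summed areas 1182.00 mm² minus the doubly-counted overlap 393.38 mm² gives 788.62 mm² — area = 788.62 mm²; (rotated 85° about Z; rotation is an isometry so areas/perimeters/island counts are preserved). So its area = 788.62 mm². Layer 42 (z = 8.4): the cube is absent (z outside [0, 8]); the cylinder at (10.5, 12): section is a regular 12-gon, circumradius r=2.5 (area = (12/2)·2.500²·sin(360°/12) = 18.75 mm²); the r=6 cylinder at (5, 7) contributes a regular 12-gon of circumradius 6 (area = (12/2)·6.000²·sin(360°/12) = 108.00 mm²); the cylinder at (6.5, 12): section is a regular 12-gon, circumradius r=10 (area = (12/2)·10.000²·sin(360°/12) = 300.00 mm²); Combining (union): the regions partially overlap — summed areas 426.75 mm² minus the doubly-counted overlap 117.34 mm² gives 309.41 mm² — area = 309.41 mm²; (rotated 85° about Z; rotation is an isometry so areas/perimeters/island counts are preserved). So its area = 309.41 mm². Layer 39 is larger (788.62 vs 309.41 mm²).

layer 39 (z = 7.8 mm)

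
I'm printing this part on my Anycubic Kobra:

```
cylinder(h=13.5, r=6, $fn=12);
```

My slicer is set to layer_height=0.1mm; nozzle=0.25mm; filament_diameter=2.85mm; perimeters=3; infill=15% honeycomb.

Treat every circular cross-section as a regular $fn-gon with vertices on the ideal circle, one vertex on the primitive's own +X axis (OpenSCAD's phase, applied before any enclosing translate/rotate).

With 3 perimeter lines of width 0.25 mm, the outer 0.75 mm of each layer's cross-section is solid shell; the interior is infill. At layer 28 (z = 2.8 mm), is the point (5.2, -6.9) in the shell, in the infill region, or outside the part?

At z = 2.8 mm: the cylinder: section is a regular 12-gon, circumradius r=6. Overall, the cross-section is a single solid region. The nearest boundary edge runs (3.00, -5.20)→(5.20, -3.00); distance from the point to it = 2.76 mm. The point is not inside any of the regions above, so it lies outside the cross-section (2.76 mm from the nearest boundary).

outside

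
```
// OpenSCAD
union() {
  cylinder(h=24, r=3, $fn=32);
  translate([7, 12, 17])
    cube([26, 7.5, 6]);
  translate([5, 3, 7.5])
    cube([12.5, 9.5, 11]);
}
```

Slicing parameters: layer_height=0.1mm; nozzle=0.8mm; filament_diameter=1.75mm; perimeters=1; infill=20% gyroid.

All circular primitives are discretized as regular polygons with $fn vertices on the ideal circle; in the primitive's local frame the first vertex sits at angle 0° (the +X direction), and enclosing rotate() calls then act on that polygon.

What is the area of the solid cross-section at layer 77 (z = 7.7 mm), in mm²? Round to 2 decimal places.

At z = 7.7 mm: the r=3 cylinder gives a regular 32-gon of circumradius 3 (constant along its height) (area = (32/2)·3.000²·sin(360°/32) = 28.09 mm²); the cube at (7, 12) does not reach this height (z outside [17, 23]); the cube at (5, 3) is present — its section is the full 12.5×9.5 rectangle (area 118.75 mm²); Combining (union): the 2 present regions are separate (no shared area or edge), so areas and boundary lengths simply add and each stays a separate island — area = 146.84 mm². Overall, the cross-section has 2 separate islands. Net area = 146.84 mm².

146.84 mm²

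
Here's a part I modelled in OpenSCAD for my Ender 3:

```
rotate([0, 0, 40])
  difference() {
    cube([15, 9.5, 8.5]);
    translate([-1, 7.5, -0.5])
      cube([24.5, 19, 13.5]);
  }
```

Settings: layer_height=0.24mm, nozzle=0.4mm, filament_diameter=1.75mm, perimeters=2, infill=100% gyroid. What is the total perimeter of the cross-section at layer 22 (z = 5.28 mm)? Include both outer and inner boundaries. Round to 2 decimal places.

45.00 mm

At z = 5.28 mm: the 15×9.5 cube contributes its full rectangle (perimeter 49.00 mm); the 24.5×19 cube at (-1, 7.5) contributes its full rectangle (perimeter 87.00 mm); Taking the first minus the rest: starting from the 15×9.5 cube, the 24.5×19 cube at (-1, 7.5) partially overlaps it — only the 30.00 mm² overlap (of its 465.50 mm²) is removed, clipping the outline — boundary = 45.00 mm; (whole slice rotated 40° about Z — lengths, areas and connectivity unchanged). Overall, the cross-section is a single solid region. Total boundary length (outer) = 45.00 mm.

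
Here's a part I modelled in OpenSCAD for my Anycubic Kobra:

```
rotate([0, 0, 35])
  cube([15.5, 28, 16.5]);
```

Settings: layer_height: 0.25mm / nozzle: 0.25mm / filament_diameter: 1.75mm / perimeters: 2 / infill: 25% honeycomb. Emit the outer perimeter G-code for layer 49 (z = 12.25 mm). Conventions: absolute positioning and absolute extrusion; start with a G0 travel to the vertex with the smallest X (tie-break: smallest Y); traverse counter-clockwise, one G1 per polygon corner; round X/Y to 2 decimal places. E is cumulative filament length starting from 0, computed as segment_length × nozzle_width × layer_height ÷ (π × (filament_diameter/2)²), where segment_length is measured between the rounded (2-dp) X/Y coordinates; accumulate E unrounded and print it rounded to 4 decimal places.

At z = 12.25 mm: the cube (footprint 15.5×28) is included at this height; (rotated 35° about Z; rotation is an isometry so areas/perimeters/island counts are preserved). The outline is a single polygon with 4 vertices. Extrusion per mm of travel: 0.25 × 0.25 / (π × 0.875²) = 0.025984. Accumulating E over each segment gives final E = 2.2609.

G0 X-16.06 Y22.94 Z12.25
G1 X0.00 Y0.00 E0.7276
G1 X12.70 Y8.89 E1.1305
G1 X-3.36 Y31.83 E1.8581
G1 X-16.06 Y22.94 E2.2609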